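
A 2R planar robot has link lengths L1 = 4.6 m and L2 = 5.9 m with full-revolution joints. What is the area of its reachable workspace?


r_max = L1 + L2 = 10.5 m
r_min = |L1 - L2| = 1.3 m
Area = pi*(r_max^2 - r_min^2)
= pi*(110.25 - 1.69)
= pi * 108.56
= 341.0513 m^2


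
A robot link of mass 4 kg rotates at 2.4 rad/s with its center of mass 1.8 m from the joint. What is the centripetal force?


F = m * omega^2 * r
= 4 * 2.4^2 * 1.8
= 4 * 5.76 * 1.8
= 41.472 N


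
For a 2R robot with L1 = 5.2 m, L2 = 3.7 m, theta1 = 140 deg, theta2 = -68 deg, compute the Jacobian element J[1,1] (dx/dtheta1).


J[1,1] = -L1*sin(t1) - L2*sin(t1+t2)
= -5.2*sin(140) - 3.7*sin(72)
= -6.8614


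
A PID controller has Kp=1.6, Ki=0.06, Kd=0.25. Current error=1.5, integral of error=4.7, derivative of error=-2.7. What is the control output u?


u = Kp*e + Ki*int(e) + Kd*de/dt
= 1.6*1.5 + 0.06*4.7 + 0.25*(-2.7)
= 2.4 + 0.282 + -0.675
= 2.007


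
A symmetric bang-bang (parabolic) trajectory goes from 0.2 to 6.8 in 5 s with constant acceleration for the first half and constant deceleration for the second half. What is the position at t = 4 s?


Symmetric rest-to-rest: each phase covers (pf-p0)/2 in time T/2. 0.5*a*(T/2)^2 = (pf-p0)/2 => a = 4*(pf-p0)/T^2
a = 4*(6.8-0.2)/5^2 = 1.056
t = 4 is in the deceleration phase (t > T/2).
p = pf - 0.5*a*(T-t)^2 = 6.8 - 0.5*1.056*1^2
= 6.272


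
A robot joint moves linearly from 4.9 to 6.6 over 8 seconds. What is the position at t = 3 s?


s = t/T = 3/8 = 0.375
p(t) = p0 + (pf-p0)*s
= 4.9 + (6.6 - 4.9) * 0.375
= 5.5375


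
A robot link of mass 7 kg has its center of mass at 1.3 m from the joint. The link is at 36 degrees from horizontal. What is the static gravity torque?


tau = m*g*L*cos(angle)
= 7 * 9.81 * 1.3 * cos(36 deg)
= 7 * 9.81 * 1.3 * 0.809
= 72.2218 Nm


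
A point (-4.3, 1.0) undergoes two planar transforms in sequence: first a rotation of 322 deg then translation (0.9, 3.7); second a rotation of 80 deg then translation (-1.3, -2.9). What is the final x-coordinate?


After transform 1:
x1 = cos(322)*-4.3 - sin(322)*1.0 + 0.9 = -1.8728
y1 = sin(322)*-4.3 + cos(322)*1.0 + 3.7 = 7.1354
After transform 2:
x2 = cos(80)*-1.8728 - sin(80)*7.1354 + -1.3
= -8.6522


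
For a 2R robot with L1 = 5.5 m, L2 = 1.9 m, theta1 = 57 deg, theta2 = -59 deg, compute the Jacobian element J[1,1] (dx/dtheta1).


J[1,1] = -L1*sin(t1) - L2*sin(t1+t2)
= -5.5*sin(57) - 1.9*sin(-2)
= -4.5464


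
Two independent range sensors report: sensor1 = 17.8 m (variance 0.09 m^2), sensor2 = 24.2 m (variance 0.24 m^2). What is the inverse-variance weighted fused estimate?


w1 = (1/var1) / (1/var1 + 1/var2)
   = 11.1111 / (11.1111 + 4.1667) = 0.7273
w2 = 1 - w1 = 0.2727
fused = w1*s1 + w2*s2 = 12.9455 + 6.6
= 19.5455 m


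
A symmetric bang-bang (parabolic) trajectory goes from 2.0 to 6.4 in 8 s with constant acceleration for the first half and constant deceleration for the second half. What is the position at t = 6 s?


Symmetric rest-to-rest: each phase covers (pf-p0)/2 in time T/2. 0.5*a*(T/2)^2 = (pf-p0)/2 => a = 4*(pf-p0)/T^2
a = 4*(6.4-2.0)/8^2 = 0.275
t = 6 is in the deceleration phase (t > T/2).
p = pf - 0.5*a*(T-t)^2 = 6.4 - 0.5*0.275*2^2
= 5.85


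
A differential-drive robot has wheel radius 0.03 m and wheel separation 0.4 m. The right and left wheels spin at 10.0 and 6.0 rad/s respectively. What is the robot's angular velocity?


vR = r*wR = 0.03*10.0 = 0.3 m/s
vL = r*wL = 0.03*6.0 = 0.18 m/s
v = (vR+vL)/2 = 0.24 m/s
omega = (vR-vL)/L = 0.3 rad/s
angular velocity = 0.3 rad/s


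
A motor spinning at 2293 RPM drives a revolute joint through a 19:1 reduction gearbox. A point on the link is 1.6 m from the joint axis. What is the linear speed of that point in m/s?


omega_motor = 2293 * 2*pi/60 = 240.1224 rad/s
omega_joint = omega_motor / 19 = 12.638 rad/s
v = omega_joint * r = 12.638 * 1.6
= 20.2208 m/s


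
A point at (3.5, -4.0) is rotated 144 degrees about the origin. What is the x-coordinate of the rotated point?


x' = x*cos(theta) - y*sin(theta)
cos(144 deg) = -0.809, sin(144 deg) = 0.5878
x' = 3.5 * -0.809 - -4.0 * 0.5878
= -2.8316 - -2.3511
= -0.4804


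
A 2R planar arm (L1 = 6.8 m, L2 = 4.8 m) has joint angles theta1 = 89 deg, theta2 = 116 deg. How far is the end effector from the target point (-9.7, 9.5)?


End effector via forward kinematics:
x = L1*cos(t1) + L2*cos(t1+t2) = -4.2316
y = L1*sin(t1) + L2*sin(t1+t2) = 4.7704
Distance to target:
d = sqrt((-9.7 - -4.2316)^2 + (9.5 - 4.7704)^2)
= sqrt(29.9034 + 22.3691)
= 7.23 m


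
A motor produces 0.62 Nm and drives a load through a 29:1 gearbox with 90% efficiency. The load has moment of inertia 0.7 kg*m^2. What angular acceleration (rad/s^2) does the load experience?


tau_out = tau_motor * N * eta
= 0.62 * 29 * 0.9 = 16.182 Nm
alpha = tau_out / I = 16.182 / 0.7
= 23.1171 rad/s^2


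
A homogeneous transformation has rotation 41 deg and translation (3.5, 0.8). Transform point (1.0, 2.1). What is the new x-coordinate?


x' = cos(theta)*px - sin(theta)*py + tx
= 0.7547*1.0 - 0.6561*2.1 + 3.5
= 2.877


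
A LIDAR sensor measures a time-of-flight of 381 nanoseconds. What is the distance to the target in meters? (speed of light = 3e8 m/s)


tof = 381 ns = 3.81e-07 s
dist = c * tof / 2
= 3e8 * 3.81e-07 / 2
= 57.15 m


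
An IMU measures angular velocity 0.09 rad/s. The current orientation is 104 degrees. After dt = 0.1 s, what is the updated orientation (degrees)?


delta_theta = w * dt = 0.09 * 0.1 = 0.009 rad
= 0.5157 deg
theta_new = 104 + 0.5157 = 104.5157 deg


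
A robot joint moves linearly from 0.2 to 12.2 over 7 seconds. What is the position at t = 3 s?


s = t/T = 3/7 = 0.4286
p(t) = p0 + (pf-p0)*s
= 0.2 + (12.2 - 0.2) * 0.4286
= 5.3429


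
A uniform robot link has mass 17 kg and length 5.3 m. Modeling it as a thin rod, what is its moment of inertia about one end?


I = (1/3) * m * L^2
= (1/3) * 17 * 5.3^2
= 0.333333 * 17 * 28.09
= 159.1767 kg*m^2


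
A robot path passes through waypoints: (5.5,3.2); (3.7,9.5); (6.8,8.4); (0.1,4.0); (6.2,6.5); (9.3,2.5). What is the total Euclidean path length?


Segment lengths:
  seg1 = sqrt((-1.8)^2 + (6.3)^2) = 6.5521
  seg2 = sqrt((3.1)^2 + (-1.1)^2) = 3.2894
  seg3 = sqrt((-6.7)^2 + (-4.4)^2) = 8.0156
  seg4 = sqrt((6.1)^2 + (2.5)^2) = 6.5924
  seg5 = sqrt((3.1)^2 + (-4.0)^2) = 5.0606
Total = 29.5101


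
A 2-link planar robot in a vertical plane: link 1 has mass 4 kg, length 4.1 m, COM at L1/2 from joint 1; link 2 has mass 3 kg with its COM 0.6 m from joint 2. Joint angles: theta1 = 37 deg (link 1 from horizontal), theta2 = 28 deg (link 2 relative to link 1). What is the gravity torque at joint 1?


Horizontal distance from joint 1 to link-1 COM:
  x_c1 = (L1/2)*cos(t1) = 2.05 * 0.7986 = 1.6372 m
Horizontal distance from joint 1 to link-2 COM:
  x_c2 = L1*cos(t1) + Lc2*cos(t1+t2)
       = 4.1*0.7986 + 0.6*0.4226 = 3.528 m
tau1 = m1*g*x_c1 + m2*g*x_c2
     = 4*9.81*1.6372 + 3*9.81*3.528
     = 64.2438 + 103.8283
     = 168.0722 Nm


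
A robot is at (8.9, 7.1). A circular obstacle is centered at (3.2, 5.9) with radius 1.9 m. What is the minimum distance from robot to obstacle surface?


center_dist = sqrt((8.9-3.2)^2 + (7.1-5.9)^2)
= sqrt(32.49 + 1.44)
= 5.8249
min_dist = center_dist - radius = 5.8249 - 1.9 = 3.9249 m


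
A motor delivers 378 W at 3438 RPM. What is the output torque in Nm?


omega = 3438 * 2*pi/60 = 360.0265 rad/s
tau = P / omega = 378 / 360.0265
= 1.0499 Nm


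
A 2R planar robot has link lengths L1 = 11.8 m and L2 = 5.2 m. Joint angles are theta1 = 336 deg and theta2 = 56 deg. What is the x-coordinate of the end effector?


Convert angles to radians: theta1 = 5.8643, theta2 = 0.9774
x = L1*cos(theta1) + L2*cos(theta1+theta2)
x = 10.7798 + 4.4099
x = 15.1897


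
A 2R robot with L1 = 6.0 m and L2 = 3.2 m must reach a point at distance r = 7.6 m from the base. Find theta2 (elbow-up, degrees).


cos(theta2) = (r^2 - L1^2 - L2^2) / (2*L1*L2)
cos(theta2) = (57.76 - 36.0 - 10.24) / 38.4
cos(theta2) = 0.3
theta2 = 72.5424 degrees


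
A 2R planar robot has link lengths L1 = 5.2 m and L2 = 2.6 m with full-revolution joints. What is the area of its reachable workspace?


r_max = L1 + L2 = 7.8 m
r_min = |L1 - L2| = 2.6 m
Area = pi*(r_max^2 - r_min^2)
= pi*(60.84 - 6.76)
= pi * 54.08
= 169.8973 m^2


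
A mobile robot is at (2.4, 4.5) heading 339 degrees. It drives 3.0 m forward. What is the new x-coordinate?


x_new = x0 + d*cos(theta)
= 2.4 + 3.0*cos(339)
= 2.4 + 2.8007
= 5.2007


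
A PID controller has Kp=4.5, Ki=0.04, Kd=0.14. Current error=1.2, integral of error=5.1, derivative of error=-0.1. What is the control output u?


u = Kp*e + Ki*int(e) + Kd*de/dt
= 4.5*1.2 + 0.04*5.1 + 0.14*(-0.1)
= 5.4 + 0.204 + -0.014
= 5.59


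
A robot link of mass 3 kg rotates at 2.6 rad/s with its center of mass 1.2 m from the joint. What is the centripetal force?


F = m * omega^2 * r
= 3 * 2.6^2 * 1.2
= 3 * 6.76 * 1.2
= 24.336 N


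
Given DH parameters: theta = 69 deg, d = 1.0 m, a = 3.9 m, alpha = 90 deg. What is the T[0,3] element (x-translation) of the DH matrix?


T[0,3] = a * cos(theta)
= 3.9 * cos(69 deg)
= 3.9 * 0.3584
= 1.3976


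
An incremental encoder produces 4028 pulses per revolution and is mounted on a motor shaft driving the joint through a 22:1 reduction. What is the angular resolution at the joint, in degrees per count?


counts per rev = 4028
effective counts at joint = 4028 * 22 = 88616
resolution = 360 / 88616
= 0.0041 deg/count


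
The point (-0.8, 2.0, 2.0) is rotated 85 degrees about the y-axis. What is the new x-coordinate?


Rotation about y-axis: x' = x*cos(theta) + z*sin(theta)
= -0.8 * 0.0872 + 2.0 * 0.9962
= 1.9227


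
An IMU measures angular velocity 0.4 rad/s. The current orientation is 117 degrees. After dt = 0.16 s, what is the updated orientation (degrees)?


delta_theta = w * dt = 0.4 * 0.16 = 0.064 rad
= 3.6669 deg
theta_new = 117 + 3.6669 = 120.6669 deg


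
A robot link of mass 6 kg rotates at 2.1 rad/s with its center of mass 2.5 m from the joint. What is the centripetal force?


F = m * omega^2 * r
= 6 * 2.1^2 * 2.5
= 6 * 4.41 * 2.5
= 66.15 N


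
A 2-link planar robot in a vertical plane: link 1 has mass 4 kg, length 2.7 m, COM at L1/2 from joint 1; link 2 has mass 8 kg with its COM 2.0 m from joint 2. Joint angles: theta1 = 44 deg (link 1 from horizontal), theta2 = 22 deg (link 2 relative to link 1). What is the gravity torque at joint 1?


Horizontal distance from joint 1 to link-1 COM:
  x_c1 = (L1/2)*cos(t1) = 1.35 * 0.7193 = 0.9711 m
Horizontal distance from joint 1 to link-2 COM:
  x_c2 = L1*cos(t1) + Lc2*cos(t1+t2)
       = 2.7*0.7193 + 2.0*0.4067 = 2.7557 m
tau1 = m1*g*x_c1 + m2*g*x_c2
     = 4*9.81*0.9711 + 8*9.81*2.7557
     = 38.1063 + 216.2666
     = 254.3729 Nm


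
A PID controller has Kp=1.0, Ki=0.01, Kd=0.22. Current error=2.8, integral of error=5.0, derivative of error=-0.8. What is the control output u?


u = Kp*e + Ki*int(e) + Kd*de/dt
= 1.0*2.8 + 0.01*5.0 + 0.22*(-0.8)
= 2.8 + 0.05 + -0.176
= 2.674


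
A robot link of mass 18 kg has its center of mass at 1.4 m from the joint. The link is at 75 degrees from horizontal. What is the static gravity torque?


tau = m*g*L*cos(angle)
= 18 * 9.81 * 1.4 * cos(75 deg)
= 18 * 9.81 * 1.4 * 0.2588
= 63.9832 Nm


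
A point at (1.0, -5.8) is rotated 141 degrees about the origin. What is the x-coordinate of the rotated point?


x' = x*cos(theta) - y*sin(theta)
cos(141 deg) = -0.7771, sin(141 deg) = 0.6293
x' = 1.0 * -0.7771 - -5.8 * 0.6293
= -0.7771 - -3.6501
= 2.8729


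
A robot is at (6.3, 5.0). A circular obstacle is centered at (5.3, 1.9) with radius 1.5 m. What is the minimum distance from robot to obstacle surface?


center_dist = sqrt((6.3-5.3)^2 + (5.0-1.9)^2)
= sqrt(1.0 + 9.61)
= 3.2573
min_dist = center_dist - radius = 3.2573 - 1.5 = 1.7573 m


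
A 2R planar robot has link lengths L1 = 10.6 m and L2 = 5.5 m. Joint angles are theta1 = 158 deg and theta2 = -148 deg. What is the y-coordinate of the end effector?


Convert angles to radians: theta1 = 2.7576, theta2 = -2.5831
y = L1*sin(theta1) + L2*sin(theta1+theta2)
y = 3.9708 + 0.9551
y = 4.9259


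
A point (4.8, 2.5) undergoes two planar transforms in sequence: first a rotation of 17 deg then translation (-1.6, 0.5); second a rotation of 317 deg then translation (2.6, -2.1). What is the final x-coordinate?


After transform 1:
x1 = cos(17)*4.8 - sin(17)*2.5 + -1.6 = 2.2593
y1 = sin(17)*4.8 + cos(17)*2.5 + 0.5 = 4.2941
After transform 2:
x2 = cos(317)*2.2593 - sin(317)*4.2941 + 2.6
= 7.181


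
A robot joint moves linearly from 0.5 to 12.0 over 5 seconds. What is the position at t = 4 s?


s = t/T = 4/5 = 0.8
p(t) = p0 + (pf-p0)*s
= 0.5 + (12.0 - 0.5) * 0.8
= 9.7


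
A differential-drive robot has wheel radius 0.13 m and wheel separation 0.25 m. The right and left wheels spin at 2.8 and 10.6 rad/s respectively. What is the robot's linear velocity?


vR = r*wR = 0.13*2.8 = 0.364 m/s
vL = r*wL = 0.13*10.6 = 1.378 m/s
v = (vR+vL)/2 = 0.871 m/s
omega = (vR-vL)/L = -4.056 rad/s
linear velocity = 0.871 m/s


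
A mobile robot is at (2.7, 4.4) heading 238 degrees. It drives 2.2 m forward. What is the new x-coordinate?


x_new = x0 + d*cos(theta)
= 2.7 + 2.2*cos(238)
= 2.7 + -1.1658
= 1.5342


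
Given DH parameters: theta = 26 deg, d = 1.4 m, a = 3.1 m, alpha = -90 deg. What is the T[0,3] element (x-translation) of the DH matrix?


T[0,3] = a * cos(theta)
= 3.1 * cos(26 deg)
= 3.1 * 0.8988
= 2.7863


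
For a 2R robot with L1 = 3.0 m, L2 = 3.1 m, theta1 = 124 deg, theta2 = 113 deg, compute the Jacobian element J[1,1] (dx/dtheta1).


J[1,1] = -L1*sin(t1) - L2*sin(t1+t2)
= -3.0*sin(124) - 3.1*sin(237)
= 0.1128


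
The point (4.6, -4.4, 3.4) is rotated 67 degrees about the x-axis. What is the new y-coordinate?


Rotation about x-axis: y' = y*cos(theta) - z*sin(theta)
= -4.4 * 0.3907 - 3.4 * 0.9205
= -4.8489


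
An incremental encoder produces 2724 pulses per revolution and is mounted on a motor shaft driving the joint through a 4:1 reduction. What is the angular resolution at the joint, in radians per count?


counts per rev = 2724
effective counts at joint = 2724 * 4 = 10896
resolution = 2*pi / 10896
= 5.7665e-04 rad/count


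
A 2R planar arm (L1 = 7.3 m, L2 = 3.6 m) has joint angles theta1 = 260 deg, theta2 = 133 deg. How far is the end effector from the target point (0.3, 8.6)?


End effector via forward kinematics:
x = L1*cos(t1) + L2*cos(t1+t2) = 1.7516
y = L1*sin(t1) + L2*sin(t1+t2) = -5.2284
Distance to target:
d = sqrt((0.3 - 1.7516)^2 + (8.6 - -5.2284)^2)
= sqrt(2.1071 + 191.2245)
= 13.9044 m


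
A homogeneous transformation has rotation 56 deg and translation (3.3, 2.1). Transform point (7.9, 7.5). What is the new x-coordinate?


x' = cos(theta)*px - sin(theta)*py + tx
= 0.5592*7.9 - 0.829*7.5 + 3.3
= 1.4998


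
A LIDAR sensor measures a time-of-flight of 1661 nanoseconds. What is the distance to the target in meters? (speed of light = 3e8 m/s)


tof = 1661 ns = 1.661e-06 s
dist = c * tof / 2
= 3e8 * 1.661e-06 / 2
= 249.15 m


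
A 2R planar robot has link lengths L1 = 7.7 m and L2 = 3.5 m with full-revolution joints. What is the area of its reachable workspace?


r_max = L1 + L2 = 11.2 m
r_min = |L1 - L2| = 4.2 m
Area = pi*(r_max^2 - r_min^2)
= pi*(125.44 - 17.64)
= pi * 107.8
= 338.6637 m^2


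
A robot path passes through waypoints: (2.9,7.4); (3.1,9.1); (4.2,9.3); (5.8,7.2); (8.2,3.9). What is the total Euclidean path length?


Segment lengths:
  seg1 = sqrt((0.2)^2 + (1.7)^2) = 1.7117
  seg2 = sqrt((1.1)^2 + (0.2)^2) = 1.118
  seg3 = sqrt((1.6)^2 + (-2.1)^2) = 2.6401
  seg4 = sqrt((2.4)^2 + (-3.3)^2) = 4.0804
Total = 9.5503


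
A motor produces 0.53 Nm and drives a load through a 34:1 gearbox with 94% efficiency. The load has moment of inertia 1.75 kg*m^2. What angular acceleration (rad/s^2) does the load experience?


tau_out = tau_motor * N * eta
= 0.53 * 34 * 0.94 = 16.9388 Nm
alpha = tau_out / I = 16.9388 / 1.75
= 9.6793 rad/s^2


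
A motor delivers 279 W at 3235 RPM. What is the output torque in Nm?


omega = 3235 * 2*pi/60 = 338.7684 rad/s
tau = P / omega = 279 / 338.7684
= 0.8236 Nm


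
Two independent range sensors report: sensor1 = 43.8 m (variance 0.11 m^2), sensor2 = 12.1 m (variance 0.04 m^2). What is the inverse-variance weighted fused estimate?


w1 = (1/var1) / (1/var1 + 1/var2)
   = 9.0909 / (9.0909 + 25.0) = 0.2667
w2 = 1 - w1 = 0.7333
fused = w1*s1 + w2*s2 = 11.68 + 8.8733
= 20.5533 m


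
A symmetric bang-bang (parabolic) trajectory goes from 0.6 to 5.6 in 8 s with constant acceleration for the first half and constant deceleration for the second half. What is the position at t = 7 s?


Symmetric rest-to-rest: each phase covers (pf-p0)/2 in time T/2. 0.5*a*(T/2)^2 = (pf-p0)/2 => a = 4*(pf-p0)/T^2
a = 4*(5.6-0.6)/8^2 = 0.3125
t = 7 is in the deceleration phase (t > T/2).
p = pf - 0.5*a*(T-t)^2 = 5.6 - 0.5*0.3125*1^2
= 5.4437


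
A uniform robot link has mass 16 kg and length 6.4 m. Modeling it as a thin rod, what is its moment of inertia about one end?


I = (1/3) * m * L^2
= (1/3) * 16 * 6.4^2
= 0.333333 * 16 * 40.96
= 218.4533 kg*m^2


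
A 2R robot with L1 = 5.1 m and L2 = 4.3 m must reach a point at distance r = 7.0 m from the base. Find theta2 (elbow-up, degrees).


cos(theta2) = (r^2 - L1^2 - L2^2) / (2*L1*L2)
cos(theta2) = (49.0 - 26.01 - 18.49) / 43.86
cos(theta2) = 0.102599
theta2 = 84.1111 degrees


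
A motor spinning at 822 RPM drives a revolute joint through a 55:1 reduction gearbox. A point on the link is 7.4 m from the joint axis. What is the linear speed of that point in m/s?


omega_motor = 822 * 2*pi/60 = 86.0796 rad/s
omega_joint = omega_motor / 55 = 1.5651 rad/s
v = omega_joint * r = 1.5651 * 7.4
= 11.5816 m/s


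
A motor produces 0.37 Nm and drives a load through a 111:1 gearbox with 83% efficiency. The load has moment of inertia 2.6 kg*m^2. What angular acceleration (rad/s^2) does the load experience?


tau_out = tau_motor * N * eta
= 0.37 * 111 * 0.83 = 34.0881 Nm
alpha = tau_out / I = 34.0881 / 2.6
= 13.1108 rad/s^2


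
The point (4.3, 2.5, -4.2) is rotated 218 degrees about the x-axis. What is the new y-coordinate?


Rotation about x-axis: y' = y*cos(theta) - z*sin(theta)
= 2.5 * -0.788 - -4.2 * -0.6157
= -4.5558


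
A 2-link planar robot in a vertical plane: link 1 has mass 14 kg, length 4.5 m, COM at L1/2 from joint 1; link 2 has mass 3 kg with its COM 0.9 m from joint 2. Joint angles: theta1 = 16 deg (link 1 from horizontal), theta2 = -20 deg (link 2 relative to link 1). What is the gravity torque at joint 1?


Horizontal distance from joint 1 to link-1 COM:
  x_c1 = (L1/2)*cos(t1) = 2.25 * 0.9613 = 2.1628 m
Horizontal distance from joint 1 to link-2 COM:
  x_c2 = L1*cos(t1) + Lc2*cos(t1+t2)
       = 4.5*0.9613 + 0.9*0.9976 = 5.2235 m
tau1 = m1*g*x_c1 + m2*g*x_c2
     = 14*9.81*2.1628 + 3*9.81*5.2235
     = 297.0443 + 153.7272
     = 450.7715 Nm


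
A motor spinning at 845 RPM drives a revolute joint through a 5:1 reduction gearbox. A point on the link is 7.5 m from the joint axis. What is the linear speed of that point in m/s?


omega_motor = 845 * 2*pi/60 = 88.4882 rad/s
omega_joint = omega_motor / 5 = 17.6976 rad/s
v = omega_joint * r = 17.6976 * 7.5
= 132.7323 m/s


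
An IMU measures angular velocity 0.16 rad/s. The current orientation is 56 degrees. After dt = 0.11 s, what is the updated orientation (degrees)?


delta_theta = w * dt = 0.16 * 0.11 = 0.0176 rad
= 1.0084 deg
theta_new = 56 + 1.0084 = 57.0084 deg


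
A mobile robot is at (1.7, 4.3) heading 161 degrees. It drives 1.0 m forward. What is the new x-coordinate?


x_new = x0 + d*cos(theta)
= 1.7 + 1.0*cos(161)
= 1.7 + -0.9455
= 0.7545


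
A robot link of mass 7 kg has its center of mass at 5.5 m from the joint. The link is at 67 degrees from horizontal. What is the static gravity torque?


tau = m*g*L*cos(angle)
= 7 * 9.81 * 5.5 * cos(67 deg)
= 7 * 9.81 * 5.5 * 0.3907
= 147.5733 Nm


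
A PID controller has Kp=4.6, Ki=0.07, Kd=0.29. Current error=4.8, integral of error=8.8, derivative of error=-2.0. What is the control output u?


u = Kp*e + Ki*int(e) + Kd*de/dt
= 4.6*4.8 + 0.07*8.8 + 0.29*(-2.0)
= 22.08 + 0.616 + -0.58
= 22.116


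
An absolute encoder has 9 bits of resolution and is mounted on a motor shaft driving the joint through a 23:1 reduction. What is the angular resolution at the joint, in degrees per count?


counts = 2^9 = 512
effective counts at joint = 512 * 23 = 11776
resolution = 360 / 11776
= 0.0306 deg/count


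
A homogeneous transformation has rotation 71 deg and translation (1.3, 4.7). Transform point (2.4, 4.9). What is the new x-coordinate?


x' = cos(theta)*px - sin(theta)*py + tx
= 0.3256*2.4 - 0.9455*4.9 + 1.3
= -2.5517


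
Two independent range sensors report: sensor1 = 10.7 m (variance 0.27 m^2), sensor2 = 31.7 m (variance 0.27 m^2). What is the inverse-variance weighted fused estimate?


w1 = (1/var1) / (1/var1 + 1/var2)
   = 3.7037 / (3.7037 + 3.7037) = 0.5
w2 = 1 - w1 = 0.5
fused = w1*s1 + w2*s2 = 5.35 + 15.85
= 21.2 m


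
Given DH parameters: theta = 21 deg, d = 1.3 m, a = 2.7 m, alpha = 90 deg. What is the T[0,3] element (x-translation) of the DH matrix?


T[0,3] = a * cos(theta)
= 2.7 * cos(21 deg)
= 2.7 * 0.9336
= 2.5207


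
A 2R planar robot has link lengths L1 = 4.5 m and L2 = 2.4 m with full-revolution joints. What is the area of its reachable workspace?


r_max = L1 + L2 = 6.9 m
r_min = |L1 - L2| = 2.1 m
Area = pi*(r_max^2 - r_min^2)
= pi*(47.61 - 4.41)
= pi * 43.2
= 135.7168 m^2


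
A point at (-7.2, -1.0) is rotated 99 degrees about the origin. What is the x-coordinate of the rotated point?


x' = x*cos(theta) - y*sin(theta)
cos(99 deg) = -0.1564, sin(99 deg) = 0.9877
x' = -7.2 * -0.1564 - -1.0 * 0.9877
= 1.1263 - -0.9877
= 2.114


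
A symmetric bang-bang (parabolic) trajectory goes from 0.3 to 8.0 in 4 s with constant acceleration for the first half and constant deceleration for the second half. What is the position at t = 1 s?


Symmetric rest-to-rest: each phase covers (pf-p0)/2 in time T/2. 0.5*a*(T/2)^2 = (pf-p0)/2 => a = 4*(pf-p0)/T^2
a = 4*(8.0-0.3)/4^2 = 1.925
t = 1 is in the acceleration phase (t <= T/2).
p = p0 + 0.5*a*t^2 = 0.3 + 0.5*1.925*1^2
= 1.2625


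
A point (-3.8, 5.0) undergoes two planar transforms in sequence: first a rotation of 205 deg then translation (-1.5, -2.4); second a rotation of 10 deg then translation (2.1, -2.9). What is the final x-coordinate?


After transform 1:
x1 = cos(205)*-3.8 - sin(205)*5.0 + -1.5 = 4.0571
y1 = sin(205)*-3.8 + cos(205)*5.0 + -2.4 = -5.3256
After transform 2:
x2 = cos(10)*4.0571 - sin(10)*-5.3256 + 2.1
= 7.0202


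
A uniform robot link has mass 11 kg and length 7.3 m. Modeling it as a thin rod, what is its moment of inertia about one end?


I = (1/3) * m * L^2
= (1/3) * 11 * 7.3^2
= 0.333333 * 11 * 53.29
= 195.3967 kg*m^2


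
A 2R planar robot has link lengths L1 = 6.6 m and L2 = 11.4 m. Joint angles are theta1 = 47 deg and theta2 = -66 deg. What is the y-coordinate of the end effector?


Convert angles to radians: theta1 = 0.8203, theta2 = -1.1519
y = L1*sin(theta1) + L2*sin(theta1+theta2)
y = 4.8269 + -3.7115
y = 1.1155


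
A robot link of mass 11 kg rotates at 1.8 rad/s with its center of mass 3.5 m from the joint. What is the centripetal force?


F = m * omega^2 * r
= 11 * 1.8^2 * 3.5
= 11 * 3.24 * 3.5
= 124.74 N


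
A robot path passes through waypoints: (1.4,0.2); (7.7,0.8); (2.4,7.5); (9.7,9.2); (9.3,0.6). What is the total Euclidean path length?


Segment lengths:
  seg1 = sqrt((6.3)^2 + (0.6)^2) = 6.3285
  seg2 = sqrt((-5.3)^2 + (6.7)^2) = 8.5428
  seg3 = sqrt((7.3)^2 + (1.7)^2) = 7.4953
  seg4 = sqrt((-0.4)^2 + (-8.6)^2) = 8.6093
Total = 30.976


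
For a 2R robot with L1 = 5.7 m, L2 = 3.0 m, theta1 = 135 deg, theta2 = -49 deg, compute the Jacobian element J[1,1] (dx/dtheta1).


J[1,1] = -L1*sin(t1) - L2*sin(t1+t2)
= -5.7*sin(135) - 3.0*sin(86)
= -7.0232


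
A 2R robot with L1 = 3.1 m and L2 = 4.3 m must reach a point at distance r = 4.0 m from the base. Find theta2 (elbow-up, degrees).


cos(theta2) = (r^2 - L1^2 - L2^2) / (2*L1*L2)
cos(theta2) = (16.0 - 9.61 - 18.49) / 26.66
cos(theta2) = -0.453863
theta2 = 116.9918 degrees


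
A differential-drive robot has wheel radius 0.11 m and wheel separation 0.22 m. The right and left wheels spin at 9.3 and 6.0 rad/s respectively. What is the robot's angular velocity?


vR = r*wR = 0.11*9.3 = 1.023 m/s
vL = r*wL = 0.11*6.0 = 0.66 m/s
v = (vR+vL)/2 = 0.8415 m/s
omega = (vR-vL)/L = 1.65 rad/s
angular velocity = 1.65 rad/s


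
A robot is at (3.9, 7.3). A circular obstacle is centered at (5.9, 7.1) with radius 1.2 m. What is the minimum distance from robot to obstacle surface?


center_dist = sqrt((3.9-5.9)^2 + (7.3-7.1)^2)
= sqrt(4.0 + 0.04)
= 2.01
min_dist = center_dist - radius = 2.01 - 1.2 = 0.81 m


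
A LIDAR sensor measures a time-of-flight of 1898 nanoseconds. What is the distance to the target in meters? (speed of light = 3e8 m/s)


tof = 1898 ns = 1.898e-06 s
dist = c * tof / 2
= 3e8 * 1.898e-06 / 2
= 284.7 m


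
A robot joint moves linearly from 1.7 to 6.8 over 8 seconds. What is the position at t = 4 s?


s = t/T = 4/8 = 0.5
p(t) = p0 + (pf-p0)*s
= 1.7 + (6.8 - 1.7) * 0.5
= 4.25


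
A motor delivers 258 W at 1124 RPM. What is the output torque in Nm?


omega = 1124 * 2*pi/60 = 117.705 rad/s
tau = P / omega = 258 / 117.705
= 2.1919 Nm


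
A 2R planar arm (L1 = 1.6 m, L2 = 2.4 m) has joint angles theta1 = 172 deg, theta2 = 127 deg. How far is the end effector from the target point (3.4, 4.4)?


End effector via forward kinematics:
x = L1*cos(t1) + L2*cos(t1+t2) = -0.4209
y = L1*sin(t1) + L2*sin(t1+t2) = -1.8764
Distance to target:
d = sqrt((3.4 - -0.4209)^2 + (4.4 - -1.8764)^2)
= sqrt(14.5992 + 39.3933)
= 7.348 m


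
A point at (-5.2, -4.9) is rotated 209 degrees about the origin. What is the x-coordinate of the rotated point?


x' = x*cos(theta) - y*sin(theta)
cos(209 deg) = -0.8746, sin(209 deg) = -0.4848
x' = -5.2 * -0.8746 - -4.9 * -0.4848
= 4.548 - 2.3756
= 2.1725


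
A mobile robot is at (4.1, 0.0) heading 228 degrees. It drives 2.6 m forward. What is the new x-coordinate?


x_new = x0 + d*cos(theta)
= 4.1 + 2.6*cos(228)
= 4.1 + -1.7397
= 2.3603


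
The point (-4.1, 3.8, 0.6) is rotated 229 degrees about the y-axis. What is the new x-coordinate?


Rotation about y-axis: x' = x*cos(theta) + z*sin(theta)
= -4.1 * -0.6561 + 0.6 * -0.7547
= 2.237


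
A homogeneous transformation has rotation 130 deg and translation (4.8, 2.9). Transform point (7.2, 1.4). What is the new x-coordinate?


x' = cos(theta)*px - sin(theta)*py + tx
= -0.6428*7.2 - 0.766*1.4 + 4.8
= -0.9005


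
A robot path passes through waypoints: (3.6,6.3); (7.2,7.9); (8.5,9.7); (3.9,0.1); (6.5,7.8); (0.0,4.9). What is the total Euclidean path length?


Segment lengths:
  seg1 = sqrt((3.6)^2 + (1.6)^2) = 3.9395
  seg2 = sqrt((1.3)^2 + (1.8)^2) = 2.2204
  seg3 = sqrt((-4.6)^2 + (-9.6)^2) = 10.6452
  seg4 = sqrt((2.6)^2 + (7.7)^2) = 8.1271
  seg5 = sqrt((-6.5)^2 + (-2.9)^2) = 7.1176
Total = 32.0498


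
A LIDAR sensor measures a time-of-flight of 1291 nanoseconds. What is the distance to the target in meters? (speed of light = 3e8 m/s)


tof = 1291 ns = 1.291e-06 s
dist = c * tof / 2
= 3e8 * 1.291e-06 / 2
= 193.65 m


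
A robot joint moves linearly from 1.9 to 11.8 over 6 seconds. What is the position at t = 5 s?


s = t/T = 5/6 = 0.8333
p(t) = p0 + (pf-p0)*s
= 1.9 + (11.8 - 1.9) * 0.8333
= 10.15


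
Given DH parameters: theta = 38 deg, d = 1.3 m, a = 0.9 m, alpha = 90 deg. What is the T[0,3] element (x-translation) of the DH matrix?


T[0,3] = a * cos(theta)
= 0.9 * cos(38 deg)
= 0.9 * 0.788
= 0.7092


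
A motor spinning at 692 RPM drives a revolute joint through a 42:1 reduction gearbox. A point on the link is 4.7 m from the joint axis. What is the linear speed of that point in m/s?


omega_motor = 692 * 2*pi/60 = 72.4661 rad/s
omega_joint = omega_motor / 42 = 1.7254 rad/s
v = omega_joint * r = 1.7254 * 4.7
= 8.1093 m/s


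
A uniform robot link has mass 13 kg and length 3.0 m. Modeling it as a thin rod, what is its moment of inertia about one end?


I = (1/3) * m * L^2
= (1/3) * 13 * 3.0^2
= 0.333333 * 13 * 9.0
= 39.0 kg*m^2


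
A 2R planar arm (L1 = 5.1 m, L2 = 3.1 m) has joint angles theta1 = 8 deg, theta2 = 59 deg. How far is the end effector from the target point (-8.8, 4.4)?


End effector via forward kinematics:
x = L1*cos(t1) + L2*cos(t1+t2) = 6.2616
y = L1*sin(t1) + L2*sin(t1+t2) = 3.5633
Distance to target:
d = sqrt((-8.8 - 6.2616)^2 + (4.4 - 3.5633)^2)
= sqrt(226.8528 + 0.7)
= 15.0849 m


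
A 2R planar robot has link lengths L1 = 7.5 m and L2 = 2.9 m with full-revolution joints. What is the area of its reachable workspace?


r_max = L1 + L2 = 10.4 m
r_min = |L1 - L2| = 4.6 m
Area = pi*(r_max^2 - r_min^2)
= pi*(108.16 - 21.16)
= pi * 87.0
= 273.3186 m^2


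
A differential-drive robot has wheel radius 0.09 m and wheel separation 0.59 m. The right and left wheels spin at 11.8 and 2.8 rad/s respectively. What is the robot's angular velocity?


vR = r*wR = 0.09*11.8 = 1.062 m/s
vL = r*wL = 0.09*2.8 = 0.252 m/s
v = (vR+vL)/2 = 0.657 m/s
omega = (vR-vL)/L = 1.3729 rad/s
angular velocity = 1.3729 rad/s


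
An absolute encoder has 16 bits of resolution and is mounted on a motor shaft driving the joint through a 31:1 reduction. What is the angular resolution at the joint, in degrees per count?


counts = 2^16 = 65536
effective counts at joint = 65536 * 31 = 2031616
resolution = 360 / 2031616
= 1.7720e-04 deg/count


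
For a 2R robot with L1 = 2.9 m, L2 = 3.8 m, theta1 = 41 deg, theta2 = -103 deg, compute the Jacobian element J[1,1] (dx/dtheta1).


J[1,1] = -L1*sin(t1) - L2*sin(t1+t2)
= -2.9*sin(41) - 3.8*sin(-62)
= 1.4526


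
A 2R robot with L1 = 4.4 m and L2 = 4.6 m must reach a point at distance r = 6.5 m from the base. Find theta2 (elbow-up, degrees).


cos(theta2) = (r^2 - L1^2 - L2^2) / (2*L1*L2)
cos(theta2) = (42.25 - 19.36 - 21.16) / 40.48
cos(theta2) = 0.042737
theta2 = 87.5506 degrees


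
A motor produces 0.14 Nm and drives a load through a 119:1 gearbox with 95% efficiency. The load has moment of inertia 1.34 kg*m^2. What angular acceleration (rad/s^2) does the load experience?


tau_out = tau_motor * N * eta
= 0.14 * 119 * 0.95 = 15.827 Nm
alpha = tau_out / I = 15.827 / 1.34
= 11.8112 rad/s^2


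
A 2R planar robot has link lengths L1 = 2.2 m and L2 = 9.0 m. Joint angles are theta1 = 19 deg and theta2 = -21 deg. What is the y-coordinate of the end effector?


Convert angles to radians: theta1 = 0.3316, theta2 = -0.3665
y = L1*sin(theta1) + L2*sin(theta1+theta2)
y = 0.7162 + -0.3141
y = 0.4022


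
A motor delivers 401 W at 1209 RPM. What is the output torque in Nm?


omega = 1209 * 2*pi/60 = 126.6062 rad/s
tau = P / omega = 401 / 126.6062
= 3.1673 Nm


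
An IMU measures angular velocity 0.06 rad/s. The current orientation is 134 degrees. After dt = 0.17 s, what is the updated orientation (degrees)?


delta_theta = w * dt = 0.06 * 0.17 = 0.0102 rad
= 0.5844 deg
theta_new = 134 + 0.5844 = 134.5844 deg


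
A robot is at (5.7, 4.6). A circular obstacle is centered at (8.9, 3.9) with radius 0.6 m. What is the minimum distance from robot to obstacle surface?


center_dist = sqrt((5.7-8.9)^2 + (4.6-3.9)^2)
= sqrt(10.24 + 0.49)
= 3.2757
min_dist = center_dist - radius = 3.2757 - 0.6 = 2.6757 m


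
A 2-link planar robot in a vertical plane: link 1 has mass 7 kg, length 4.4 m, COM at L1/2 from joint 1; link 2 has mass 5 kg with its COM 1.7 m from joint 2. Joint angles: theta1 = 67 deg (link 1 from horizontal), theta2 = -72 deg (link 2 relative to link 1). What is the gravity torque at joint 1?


Horizontal distance from joint 1 to link-1 COM:
  x_c1 = (L1/2)*cos(t1) = 2.2 * 0.3907 = 0.8596 m
Horizontal distance from joint 1 to link-2 COM:
  x_c2 = L1*cos(t1) + Lc2*cos(t1+t2)
       = 4.4*0.3907 + 1.7*0.9962 = 3.4127 m
tau1 = m1*g*x_c1 + m2*g*x_c2
     = 7*9.81*0.8596 + 5*9.81*3.4127
     = 59.0293 + 167.3953
     = 226.4246 Nm


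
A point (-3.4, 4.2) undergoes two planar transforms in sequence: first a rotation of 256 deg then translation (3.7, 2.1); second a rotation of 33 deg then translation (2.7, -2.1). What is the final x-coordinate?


After transform 1:
x1 = cos(256)*-3.4 - sin(256)*4.2 + 3.7 = 8.5978
y1 = sin(256)*-3.4 + cos(256)*4.2 + 2.1 = 4.3829
After transform 2:
x2 = cos(33)*8.5978 - sin(33)*4.3829 + 2.7
= 7.5236


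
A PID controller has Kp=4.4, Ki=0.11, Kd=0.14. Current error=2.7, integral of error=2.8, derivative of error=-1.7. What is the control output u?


u = Kp*e + Ki*int(e) + Kd*de/dt
= 4.4*2.7 + 0.11*2.8 + 0.14*(-1.7)
= 11.88 + 0.308 + -0.238
= 11.95


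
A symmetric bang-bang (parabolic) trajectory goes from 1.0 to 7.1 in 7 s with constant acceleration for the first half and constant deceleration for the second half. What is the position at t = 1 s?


Symmetric rest-to-rest: each phase covers (pf-p0)/2 in time T/2. 0.5*a*(T/2)^2 = (pf-p0)/2 => a = 4*(pf-p0)/T^2
a = 4*(7.1-1.0)/7^2 = 0.498
t = 1 is in the acceleration phase (t <= T/2).
p = p0 + 0.5*a*t^2 = 1.0 + 0.5*0.498*1^2
= 1.249


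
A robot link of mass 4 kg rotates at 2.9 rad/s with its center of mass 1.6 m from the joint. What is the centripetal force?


F = m * omega^2 * r
= 4 * 2.9^2 * 1.6
= 4 * 8.41 * 1.6
= 53.824 N


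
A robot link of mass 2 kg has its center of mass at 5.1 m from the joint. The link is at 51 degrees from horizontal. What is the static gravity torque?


tau = m*g*L*cos(angle)
= 2 * 9.81 * 5.1 * cos(51 deg)
= 2 * 9.81 * 5.1 * 0.6293
= 62.9711 Nm


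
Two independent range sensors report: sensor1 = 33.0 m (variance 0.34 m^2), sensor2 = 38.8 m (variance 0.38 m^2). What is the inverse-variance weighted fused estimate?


w1 = (1/var1) / (1/var1 + 1/var2)
   = 2.9412 / (2.9412 + 2.6316) = 0.5278
w2 = 1 - w1 = 0.4722
fused = w1*s1 + w2*s2 = 17.4167 + 18.3222
= 35.7389 m


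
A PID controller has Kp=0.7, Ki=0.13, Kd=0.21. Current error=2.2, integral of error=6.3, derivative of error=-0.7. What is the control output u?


u = Kp*e + Ki*int(e) + Kd*de/dt
= 0.7*2.2 + 0.13*6.3 + 0.21*(-0.7)
= 1.54 + 0.819 + -0.147
= 2.212


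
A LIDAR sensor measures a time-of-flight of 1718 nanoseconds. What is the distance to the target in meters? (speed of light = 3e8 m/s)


tof = 1718 ns = 1.718e-06 s
dist = c * tof / 2
= 3e8 * 1.718e-06 / 2
= 257.7 m


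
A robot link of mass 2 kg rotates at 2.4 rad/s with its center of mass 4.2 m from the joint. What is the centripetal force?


F = m * omega^2 * r
= 2 * 2.4^2 * 4.2
= 2 * 5.76 * 4.2
= 48.384 N


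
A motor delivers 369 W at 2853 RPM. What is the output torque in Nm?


omega = 2853 * 2*pi/60 = 298.7655 rad/s
tau = P / omega = 369 / 298.7655
= 1.2351 Nm


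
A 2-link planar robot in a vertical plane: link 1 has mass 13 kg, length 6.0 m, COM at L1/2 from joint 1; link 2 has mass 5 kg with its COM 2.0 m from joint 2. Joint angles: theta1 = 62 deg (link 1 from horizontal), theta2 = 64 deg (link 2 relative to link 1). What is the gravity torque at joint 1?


Horizontal distance from joint 1 to link-1 COM:
  x_c1 = (L1/2)*cos(t1) = 3.0 * 0.4695 = 1.4084 m
Horizontal distance from joint 1 to link-2 COM:
  x_c2 = L1*cos(t1) + Lc2*cos(t1+t2)
       = 6.0*0.4695 + 2.0*-0.5878 = 1.6413 m
tau1 = m1*g*x_c1 + m2*g*x_c2
     = 13*9.81*1.4084 + 5*9.81*1.6413
     = 179.6151 + 80.5037
     = 260.1189 Nm


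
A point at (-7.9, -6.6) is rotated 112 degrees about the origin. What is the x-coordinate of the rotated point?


x' = x*cos(theta) - y*sin(theta)
cos(112 deg) = -0.3746, sin(112 deg) = 0.9272
x' = -7.9 * -0.3746 - -6.6 * 0.9272
= 2.9594 - -6.1194
= 9.0788


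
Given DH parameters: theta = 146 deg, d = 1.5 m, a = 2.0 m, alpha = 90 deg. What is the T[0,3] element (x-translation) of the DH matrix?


T[0,3] = a * cos(theta)
= 2.0 * cos(146 deg)
= 2.0 * -0.829
= -1.6581


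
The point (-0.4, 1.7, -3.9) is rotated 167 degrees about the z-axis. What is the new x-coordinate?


Rotation about z-axis: x' = x*cos(theta) - y*sin(theta)
= -0.4 * -0.9744 - 1.7 * 0.225
= 0.0073


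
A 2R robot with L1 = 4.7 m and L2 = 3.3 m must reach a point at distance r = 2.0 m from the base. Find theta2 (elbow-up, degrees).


cos(theta2) = (r^2 - L1^2 - L2^2) / (2*L1*L2)
cos(theta2) = (4.0 - 22.09 - 10.89) / 31.02
cos(theta2) = -0.934236
theta2 = 159.1051 degrees


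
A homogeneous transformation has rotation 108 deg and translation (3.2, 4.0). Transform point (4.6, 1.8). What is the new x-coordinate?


x' = cos(theta)*px - sin(theta)*py + tx
= -0.309*4.6 - 0.9511*1.8 + 3.2
= 0.0666


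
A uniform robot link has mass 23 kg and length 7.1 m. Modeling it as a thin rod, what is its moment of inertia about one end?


I = (1/3) * m * L^2
= (1/3) * 23 * 7.1^2
= 0.333333 * 23 * 50.41
= 386.4767 kg*m^2


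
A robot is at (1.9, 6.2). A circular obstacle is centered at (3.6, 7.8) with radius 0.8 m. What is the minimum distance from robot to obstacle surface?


center_dist = sqrt((1.9-3.6)^2 + (6.2-7.8)^2)
= sqrt(2.89 + 2.56)
= 2.3345
min_dist = center_dist - radius = 2.3345 - 0.8 = 1.5345 m


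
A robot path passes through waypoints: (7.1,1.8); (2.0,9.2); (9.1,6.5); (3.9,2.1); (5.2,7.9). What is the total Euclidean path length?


Segment lengths:
  seg1 = sqrt((-5.1)^2 + (7.4)^2) = 8.9872
  seg2 = sqrt((7.1)^2 + (-2.7)^2) = 7.5961
  seg3 = sqrt((-5.2)^2 + (-4.4)^2) = 6.8118
  seg4 = sqrt((1.3)^2 + (5.8)^2) = 5.9439
Total = 29.3389


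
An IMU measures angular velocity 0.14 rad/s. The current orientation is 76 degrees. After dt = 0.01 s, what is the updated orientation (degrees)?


delta_theta = w * dt = 0.14 * 0.01 = 0.0014 rad
= 0.0802 deg
theta_new = 76 + 0.0802 = 76.0802 deg


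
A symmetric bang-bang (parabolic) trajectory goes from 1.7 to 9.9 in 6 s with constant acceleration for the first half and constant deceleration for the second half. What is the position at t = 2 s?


Symmetric rest-to-rest: each phase covers (pf-p0)/2 in time T/2. 0.5*a*(T/2)^2 = (pf-p0)/2 => a = 4*(pf-p0)/T^2
a = 4*(9.9-1.7)/6^2 = 0.9111
t = 2 is in the acceleration phase (t <= T/2).
p = p0 + 0.5*a*t^2 = 1.7 + 0.5*0.9111*2^2
= 3.5222


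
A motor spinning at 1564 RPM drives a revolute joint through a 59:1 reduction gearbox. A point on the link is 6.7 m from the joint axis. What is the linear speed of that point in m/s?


omega_motor = 1564 * 2*pi/60 = 163.7817 rad/s
omega_joint = omega_motor / 59 = 2.776 rad/s
v = omega_joint * r = 2.776 * 6.7
= 18.5989 m/s


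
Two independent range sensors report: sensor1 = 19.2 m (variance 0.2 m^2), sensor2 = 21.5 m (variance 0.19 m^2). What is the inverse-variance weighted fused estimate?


w1 = (1/var1) / (1/var1 + 1/var2)
   = 5.0 / (5.0 + 5.2632) = 0.4872
w2 = 1 - w1 = 0.5128
fused = w1*s1 + w2*s2 = 9.3538 + 11.0256
= 20.3795 m


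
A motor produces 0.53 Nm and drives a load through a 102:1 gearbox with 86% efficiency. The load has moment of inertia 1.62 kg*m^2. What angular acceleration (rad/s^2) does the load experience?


tau_out = tau_motor * N * eta
= 0.53 * 102 * 0.86 = 46.4916 Nm
alpha = tau_out / I = 46.4916 / 1.62
= 28.6985 rad/s^2


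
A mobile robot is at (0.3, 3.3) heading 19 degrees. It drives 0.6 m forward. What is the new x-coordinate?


x_new = x0 + d*cos(theta)
= 0.3 + 0.6*cos(19)
= 0.3 + 0.5673
= 0.8673


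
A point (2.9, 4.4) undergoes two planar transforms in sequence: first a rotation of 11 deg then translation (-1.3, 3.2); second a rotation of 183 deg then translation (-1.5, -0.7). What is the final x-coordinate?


After transform 1:
x1 = cos(11)*2.9 - sin(11)*4.4 + -1.3 = 0.7072
y1 = sin(11)*2.9 + cos(11)*4.4 + 3.2 = 8.0725
After transform 2:
x2 = cos(183)*0.7072 - sin(183)*8.0725 + -1.5
= -1.7837
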